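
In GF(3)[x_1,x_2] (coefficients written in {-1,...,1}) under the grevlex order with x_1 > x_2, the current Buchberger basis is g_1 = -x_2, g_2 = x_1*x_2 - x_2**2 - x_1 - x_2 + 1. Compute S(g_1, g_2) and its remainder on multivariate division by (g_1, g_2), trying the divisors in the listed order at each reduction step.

S(g_1, g_2) = x_2**2 + x_1 + x_2 - 1; remainder on division = x_1 - 1.

lcm(LM(g_1), LM(g_2)) = x_1*x_2.
S = (lcm/LT(g_1))·g_1 − (lcm/LT(g_2))·g_2 = x_2**2 + x_1 + x_2 - 1.
Reduce S modulo (g_1, g_2) in that order:
  leading term x_2**2: subtract (-x_2)·g_1 from x_2**2 + x_1 + x_2 - 1 → x_1 + x_2 - 1
  leading term x_1: no divisor's leading term divides it; move x_1 to the remainder.
  leading term x_2: subtract (-1)·g_1 from x_2 - 1 → -1
  leading term 1: no divisor's leading term divides it; move -1 to the remainder.
The remainder x_1 - 1 is nonzero, so it would be added as the next basis element.
An S-polynomial is built so that the two leading terms cancel; whether anything survives reduction is exactly the Gröbner-basis criterion.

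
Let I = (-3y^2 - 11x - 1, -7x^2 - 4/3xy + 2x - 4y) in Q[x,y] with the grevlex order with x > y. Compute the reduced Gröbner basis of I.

G = {x^2 + 4/21xy - 2/7x + 4/7y, y^2 + 11/3x + 1/3}

f_1 = -3y^2 - 11x - 1, LT = y^2.
f_2 = -7x^2 - 4/3xy + 2x - 4y, LT = x^2.

The S-polynomials (S(f_1,f_2)) all reduce to 0 modulo the current basis, so we have a Gröbner basis.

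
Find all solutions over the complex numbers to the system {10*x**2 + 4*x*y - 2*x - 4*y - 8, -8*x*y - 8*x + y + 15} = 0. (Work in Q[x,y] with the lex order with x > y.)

Compute a lex Gröbner basis by Buchberger's algorithm.
f_1 = 10*x**2 + 4*x*y - 2*x - 4*y - 8, LT = x**2.
f_2 = -8*x*y - 8*x + y + 15, LT = x*y.

S(f_1,f_2): lcm = x**2*y. S = -x**2 + 2/5*x*y**2 - 3/40*x*y + 15/8*x - 2/5*y**2 - 4/5*y.
  leading term x**2: subtract (-1/10)·f_1 from -x**2 + 2/5*x*y**2 - 3/40*x*y + 15/8*x - 2/5*y**2 - 4/5*y → 2/5*x*y**2 + 13/40*x*y + 67/40*x - 2/5*y**2 - 6/5*y - 4/5
  leading term x*y**2: subtract (-1/20*y)·f_2 from 2/5*x*y**2 + 13/40*x*y + 67/40*x - 2/5*y**2 - 6/5*y - 4/5 → -3/40*x*y + 67/40*x - 7/20*y**2 - 9/20*y - 4/5
  leading term x*y: subtract (3/320)·f_2 from -3/40*x*y + 67/40*x - 7/20*y**2 - 9/20*y - 4/5 → 7/4*x - 7/20*y**2 - 147/320*y - 301/320
  leading term x: no divisor's leading term divides it; move 7/4*x to the remainder.
  leading term y**2: no divisor's leading term divides it; move -7/20*y**2 to the remainder.
  leading term y: no divisor's leading term divides it; move -147/320*y to the remainder.
  leading term 1: no divisor's leading term divides it; move -301/320 to the remainder.
  remainder 7/4*x - 7/20*y**2 - 147/320*y - 301/320 ≠ 0; add h_3 = 7/4*x - 7/20*y**2 - 147/320*y - 301/320 to the basis.

S(f_2,h_3): lcm = x*y. S = x + 1/5*y**3 + 21/80*y**2 + 33/80*y - 15/8.
  leading term x: subtract (4/7)·h_3 from x + 1/5*y**3 + 21/80*y**2 + 33/80*y - 15/8 → 1/5*y**3 + 37/80*y**2 + 27/40*y - 107/80
  leading term y**3: no divisor's leading term divides it; move 1/5*y**3 to the remainder.
  leading term y**2: no divisor's leading term divides it; move 37/80*y**2 to the remainder.
  leading term y: no divisor's leading term divides it; move 27/40*y to the remainder.
  leading term 1: no divisor's leading term divides it; move -107/80 to the remainder.
  remainder 1/5*y**3 + 37/80*y**2 + 27/40*y - 107/80 ≠ 0; add h_4 = 1/5*y**3 + 37/80*y**2 + 27/40*y - 107/80 to the basis.

The other S-polynomials (S(f_1,h_3), S(f_1,h_4), S(f_2,h_4), S(h_3,h_4)) all reduce to 0 modulo the current basis, so we have a Gröbner basis.
Inter-reduce: drop elements whose leading term is divisible by another's, tail-reduce, and make monic.
Reduced Gröbner basis: {x - 1/5*y**2 - 21/80*y - 43/80, y**3 + 37/16*y**2 + 27/8*y - 107/16}.

The lex basis is triangular: the last element involves only y. Solving y**3 + 37/16*y**2 + 27/8*y - 107/16 = 0 gives y ∈ {1, -53/32 - sqrt(4039)*I/32, -53/32 + sqrt(4039)*I/32}; substituting each value into the earlier elements determines the remaining variables.
  y = 1: the earlier basis element becomes x - 1 = 0, giving x = 1 — point (1, 1).
  y = -53/32 - sqrt(4039)*I/32: the earlier basis element becomes x + 11/80 - sqrt(4039)*I/80 = 0, giving x = -11/80 + sqrt(4039)*I/80 — point (-11/80 + sqrt(4039)*I/80, -53/32 - sqrt(4039)*I/32).
  y = -53/32 + sqrt(4039)*I/32: the earlier basis element becomes x + 11/80 + sqrt(4039)*I/80 = 0, giving x = -11/80 - sqrt(4039)*I/80 — point (-11/80 - sqrt(4039)*I/80, -53/32 + sqrt(4039)*I/32).

{(1, 1), (-11/80 + sqrt(4039)*I/80, -53/32 - sqrt(4039)*I/32), (-11/80 - sqrt(4039)*I/80, -53/32 + sqrt(4039)*I/32)}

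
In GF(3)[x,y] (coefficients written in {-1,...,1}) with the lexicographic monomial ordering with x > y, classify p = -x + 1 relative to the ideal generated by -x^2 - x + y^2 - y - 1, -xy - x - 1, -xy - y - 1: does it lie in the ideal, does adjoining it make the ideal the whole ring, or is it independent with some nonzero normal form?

-x + 1 lies in I (it reduces to 0).

First compute the reduced Gröbner basis of I by Buchberger's algorithm.
f_1 = -x^2 - x + y^2 - y - 1, LT = x^2.
f_2 = -xy - x - 1, LT = xy.
f_3 = -xy - y - 1, LT = xy.

S(f_1,f_2): lcm = x^2y. S = -x^2 + xy - x - y^3 + y^2 + y.
  leading term x^2: subtract (1)·f_1 from -x^2 + xy - x - y^3 + y^2 + y → xy - y^3 - y + 1
  leading term xy: subtract (-1)·f_2 from xy - y^3 - y + 1 → -x - y^3 - y
  leading term x: no divisor's leading term divides it; move -x to the remainder.
  leading term y^3: no divisor's leading term divides it; move -y^3 to the remainder.
  leading term y: no divisor's leading term divides it; move -y to the remainder.
  remainder -x - y^3 - y ≠ 0; add h_4 = -x - y^3 - y to the basis.

S(f_1,f_3): lcm = x^2y. S = -x - y^3 + y^2 + y.
  leading term x: subtract (1)·h_4 from -x - y^3 + y^2 + y → y^2 - y
  leading term y^2: no divisor's leading term divides it; move y^2 to the remainder.
  leading term y: no divisor's leading term divides it; move -y to the remainder.
  remainder y^2 - y ≠ 0; add h_5 = y^2 - y to the basis.

S(f_2,f_3): lcm = xy. S = x - y.
  leading term x: subtract (-1)·h_4 from x - y → -y^3 + y
  leading term y^3: subtract (-y)·h_5 from -y^3 + y → -y^2 + y
  leading term y^2: subtract (-1)·h_5 from -y^2 + y → 0
  remainder 0.

S(f_1,h_4): lcm = x^2. S = -xy^3 - xy + x - y^2 + y + 1.
  leading term xy^3: subtract (y^2)·f_2 from -xy^3 - xy + x - y^2 + y + 1 → xy^2 - xy + x + y + 1
  leading term xy^2: subtract (-y)·f_2 from xy^2 - xy + x + y + 1 → xy + x + 1
  leading term xy: subtract (-1)·f_2 from xy + x + 1 → 0
  remainder 0.

S(f_2,h_4): lcm = xy. S = x - y^4 - y^2 + 1.
  leading term x: subtract (-1)·h_4 from x - y^4 - y^2 + 1 → -y^4 - y^3 - y^2 - y + 1
  leading term y^4: subtract (-y^2)·h_5 from -y^4 - y^3 - y^2 - y + 1 → y^3 - y^2 - y + 1
  leading term y^3: subtract (y)·h_5 from y^3 - y^2 - y + 1 → -y + 1
  leading term y: no divisor's leading term divides it; move -y to the remainder.
  leading term 1: no divisor's leading term divides it; move 1 to the remainder.
  remainder -y + 1 ≠ 0; add h_6 = -y + 1 to the basis.

S(f_3,h_4): lcm = xy. S = -y^4 - y^2 + y + 1.
  leading term y^4: subtract (-y^2)·h_5 from -y^4 - y^2 + y + 1 → -y^3 - y^2 + y + 1
  leading term y^3: subtract (-y)·h_5 from -y^3 - y^2 + y + 1 → y^2 + y + 1
  leading term y^2: subtract (1)·h_5 from y^2 + y + 1 → -y + 1
  leading term y: subtract (1)·h_6 from -y + 1 → 0
  remainder 0.

S(f_1,h_5): leading monomials are coprime, so the S-polynomial reduces to 0 (Buchberger's first criterion).
S(f_2,h_5): lcm = xy^2. S = -xy + y.
  leading term xy: subtract (1)·f_2 from -xy + y → x + y + 1
  leading term x: subtract (-1)·h_4 from x + y + 1 → -y^3 + 1
  leading term y^3: subtract (-y)·h_5 from -y^3 + 1 → -y^2 + 1
  leading term y^2: subtract (-1)·h_5 from -y^2 + 1 → -y + 1
  leading term y: subtract (1)·h_6 from -y + 1 → 0
  remainder 0.

S(f_3,h_5): lcm = xy^2. S = xy + y^2 + y.
  leading term xy: subtract (-1)·f_2 from xy + y^2 + y → -x + y^2 + y - 1
  leading term x: subtract (1)·h_4 from -x + y^2 + y - 1 → y^3 + y^2 - y - 1
  leading term y^3: subtract (y)·h_5 from y^3 + y^2 - y - 1 → -y^2 - y - 1
  leading term y^2: subtract (-1)·h_5 from -y^2 - y - 1 → y - 1
  leading term y: subtract (-1)·h_6 from y - 1 → 0
  remainder 0.

S(h_4,h_5): leading monomials are coprime, so the S-polynomial reduces to 0 (Buchberger's first criterion).
S(f_1,h_6): leading monomials are coprime, so the S-polynomial reduces to 0 (Buchberger's first criterion).
S(f_2,h_6): lcm = xy. S = -x + 1.
  leading term x: subtract (1)·h_4 from -x + 1 → y^3 + y + 1
  leading term y^3: subtract (y)·h_5 from y^3 + y + 1 → y^2 + y + 1
  leading term y^2: subtract (1)·h_5 from y^2 + y + 1 → -y + 1
  leading term y: subtract (1)·h_6 from -y + 1 → 0
  remainder 0.

S(f_3,h_6): lcm = xy. S = x + y + 1.
  leading term x: subtract (-1)·h_4 from x + y + 1 → -y^3 + 1
  leading term y^3: subtract (-y)·h_5 from -y^3 + 1 → -y^2 + 1
  leading term y^2: subtract (-1)·h_5 from -y^2 + 1 → -y + 1
  leading term y: subtract (1)·h_6 from -y + 1 → 0
  remainder 0.

S(h_4,h_6): leading monomials are coprime, so the S-polynomial reduces to 0 (Buchberger's first criterion).
S(h_5,h_6): lcm = y^2. S = 0.
  remainder 0.

Every S-polynomial of the final basis reduces to 0, so we have a Gröbner basis.
Inter-reduce: drop elements whose leading term is divisible by another's, tail-reduce, and make monic.
Reduced Gröbner basis: {x - 1, y - 1}.
Label its elements g_1 = x - 1, g_2 = y - 1.

Reduce p = -x + 1 modulo G:
  leading term x: subtract (-1)·g_1 from -x + 1 → 0
  normal form = 0.
Since the normal form is 0, p ∈ I.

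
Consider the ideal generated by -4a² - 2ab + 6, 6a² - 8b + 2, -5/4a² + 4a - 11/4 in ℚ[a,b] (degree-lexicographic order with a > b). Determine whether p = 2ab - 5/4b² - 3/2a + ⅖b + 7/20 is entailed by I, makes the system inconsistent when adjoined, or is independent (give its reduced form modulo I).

First compute the reduced Gröbner basis of I by Buchberger's algorithm.
f_1 = -4a² - 2ab + 6, LT = a².
f_2 = 6a² - 8b + 2, LT = a².
f_3 = -5/4a² + 4a - 11/4, LT = a².

S(f_1,f_2): lcm = a². S = ½ab + 4/3b - 11/6.
  leading term ab: no divisor's leading term divides it; move ½ab to the remainder.
  leading term b: no divisor's leading term divides it; move 4/3b to the remainder.
  leading term 1: no divisor's leading term divides it; move -11/6 to the remainder.
  remainder ½ab + 4/3b - 11/6 ≠ 0; add h_4 = ½ab + 4/3b - 11/6 to the basis.

S(f_1,f_3): lcm = a². S = ½ab + 16/5a - 37/10.
  leading term ab: subtract (1)·h_4 from ½ab + 16/5a - 37/10 → 16/5a - 4/3b - 28/15
  leading term a: no divisor's leading term divides it; move 16/5a to the remainder.
  leading term b: no divisor's leading term divides it; move -4/3b to the remainder.
  leading term 1: no divisor's leading term divides it; move -28/15 to the remainder.
  remainder 16/5a - 4/3b - 28/15 ≠ 0; add h_5 = 16/5a - 4/3b - 28/15 to the basis.

S(f_1,h_4): lcm = a²b. S = ½ab² - 8/3ab + 11/3a - 3/2b.
  leading term ab²: subtract (b)·h_4 from ½ab² - 8/3ab + 11/3a - 3/2b → -8/3ab - 4/3b² + 11/3a + ⅓b
  leading term ab: subtract (-16/3)·h_4 from -8/3ab - 4/3b² + 11/3a + ⅓b → -4/3b² + 11/3a + 67/9b - 88/9
  leading term b²: no divisor's leading term divides it; move -4/3b² to the remainder.
  leading term a: subtract (55/48)·h_5 from 11/3a + 67/9b - 88/9 → 323/36b - 275/36
  leading term b: no divisor's leading term divides it; move 323/36b to the remainder.
  leading term 1: no divisor's leading term divides it; move -275/36 to the remainder.
  remainder -4/3b² + 323/36b - 275/36 ≠ 0; add h_6 = -4/3b² + 323/36b - 275/36 to the basis.

S(f_3,h_4): lcm = a²b. S = -88/15ab + 11/3a + 11/5b.
  leading term ab: subtract (-176/15)·h_4 from -88/15ab + 11/3a + 11/5b → 11/3a + 803/45b - 968/45
  leading term a: subtract (55/48)·h_5 from 11/3a + 803/45b - 968/45 → 3487/180b - 3487/180
  leading term b: no divisor's leading term divides it; move 3487/180b to the remainder.
  leading term 1: no divisor's leading term divides it; move -3487/180 to the remainder.
  remainder 3487/180b - 3487/180 ≠ 0; add h_7 = 3487/180b - 3487/180 to the basis.

The other S-polynomials (S(f_2,f_3), S(f_2,h_4), S(f_1,h_5), S(f_2,h_5), S(f_3,h_5), S(h_4,h_5), S(f_1,h_6), S(f_2,h_6), S(f_3,h_6), S(h_4,h_6), S(h_5,h_6), S(f_1,h_7), S(f_2,h_7), S(f_3,h_7), S(h_4,h_7), S(h_5,h_7), S(h_6,h_7)) all reduce to 0 modulo the current basis, so we have a Gröbner basis.
Inter-reduce: drop elements whose leading term is divisible by another's, tail-reduce, and make monic.
Reduced Gröbner basis: {a - 1, b - 1}.
Label its elements g_1 = a - 1, g_2 = b - 1.

Reduce p = 2ab - 5/4b² - 3/2a + ⅖b + 7/20 modulo G:
  leading term ab: subtract (2b)·g_1 from 2ab - 5/4b² - 3/2a + ⅖b + 7/20 → -5/4b² - 3/2a + 12/5b + 7/20
  leading term b²: subtract (-5/4b)·g_2 from -5/4b² - 3/2a + 12/5b + 7/20 → -3/2a + 23/20b + 7/20
  leading term a: subtract (-3/2)·g_1 from -3/2a + 23/20b + 7/20 → 23/20b - 23/20
  leading term b: subtract (23/20)·g_2 from 23/20b - 23/20 → 0
  normal form = 0.
Since the normal form is 0, p ∈ I.

2ab - 5/4b² - 3/2a + ⅖b + 7/20 lies in I (it reduces to 0).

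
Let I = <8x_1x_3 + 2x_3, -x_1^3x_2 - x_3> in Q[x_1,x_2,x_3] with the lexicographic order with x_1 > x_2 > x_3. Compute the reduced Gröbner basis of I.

G = {x_1^3x_2 + x_3, x_1x_3 + 1/4x_3, x_2x_3 - 64x_3^2}

The reduced Gröbner basis is the canonical form of the ideal for this ordering.

f_1 = 8x_1x_3 + 2x_3, LT = x_1x_3.
f_2 = -x_1^3x_2 - x_3, LT = x_1^3x_2.

S(f_1,f_2): lcm = x_1^3x_2x_3. S = 1/4x_1^2x_2x_3 - x_3^2.
  leading term x_1^2x_2x_3: subtract (1/32x_1x_2)·f_1 from 1/4x_1^2x_2x_3 - x_3^2 → -1/16x_1x_2x_3 - x_3^2
  leading term x_1x_2x_3: subtract (-1/128x_2)·f_1 from -1/16x_1x_2x_3 - x_3^2 → 1/64x_2x_3 - x_3^2
  leading term x_2x_3: no divisor's leading term divides it; move 1/64x_2x_3 to the remainder.
  leading term x_3^2: no divisor's leading term divides it; move -x_3^2 to the remainder.
  remainder 1/64x_2x_3 - x_3^2 ≠ 0; add g_3 = 1/64x_2x_3 - x_3^2 to the basis.

The other S-polynomials (S(f_1,g_3), S(f_2,g_3)) all reduce to 0 modulo the current basis, so we have a Gröbner basis.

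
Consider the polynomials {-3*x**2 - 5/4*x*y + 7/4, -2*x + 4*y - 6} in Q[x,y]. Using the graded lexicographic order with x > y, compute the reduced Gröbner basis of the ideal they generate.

G = {y**2 - 159/58*y + 101/58, x - 2*y + 3}

f_1 = -3*x**2 - 5/4*x*y + 7/4, LT = x**2.
f_2 = -2*x + 4*y - 6, LT = x.

S(f_1,f_2): lcm = x**2. S = 29/12*x*y - 3*x - 7/12.
  leading term x*y: subtract (-29/24*y)·f_2 from 29/12*x*y - 3*x - 7/12 → 29/6*y**2 - 3*x - 29/4*y - 7/12
  leading term y**2: no divisor's leading term divides it; move 29/6*y**2 to the remainder.
  leading term x: subtract (3/2)·f_2 from -3*x - 29/4*y - 7/12 → -53/4*y + 101/12
  leading term y: no divisor's leading term divides it; move -53/4*y to the remainder.
  leading term 1: no divisor's leading term divides it; move 101/12 to the remainder.
  remainder 29/6*y**2 - 53/4*y + 101/12 ≠ 0; add g_3 = 29/6*y**2 - 53/4*y + 101/12 to the basis.

S(f_1,g_3): leading monomials are coprime, so the S-polynomial reduces to 0 (Buchberger's first criterion).
S(f_2,g_3): leading monomials are coprime, so the S-polynomial reduces to 0 (Buchberger's first criterion).
Every S-polynomial of the final basis reduces to 0, so we have a Gröbner basis.
Inter-reduce: drop elements whose leading term is divisible by another's, tail-reduce, and make monic.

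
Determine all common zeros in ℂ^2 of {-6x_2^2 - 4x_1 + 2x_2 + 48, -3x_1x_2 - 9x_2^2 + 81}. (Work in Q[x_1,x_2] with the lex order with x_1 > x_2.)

Compute a lex Gröbner basis by Buchberger's algorithm.
f_1 = -4x_1 - 6x_2^2 + 2x_2 + 48, LT = x_1.
f_2 = -3x_1x_2 - 9x_2^2 + 81, LT = x_1x_2.

S(f_1,f_2): lcm = x_1x_2. S = 3/2x_2^3 - 7/2x_2^2 - 12x_2 + 27.
  leading term x_2^3: no divisor's leading term divides it; move 3/2x_2^3 to the remainder.
  leading term x_2^2: no divisor's leading term divides it; move -7/2x_2^2 to the remainder.
  leading term x_2: no divisor's leading term divides it; move -12x_2 to the remainder.
  leading term 1: no divisor's leading term divides it; move 27 to the remainder.
  remainder 3/2x_2^3 - 7/2x_2^2 - 12x_2 + 27 ≠ 0; add h_3 = 3/2x_2^3 - 7/2x_2^2 - 12x_2 + 27 to the basis.

The other S-polynomials (S(f_1,h_3), S(f_2,h_3)) all reduce to 0 modulo the current basis, so we have a Gröbner basis.
Inter-reduce: drop elements whose leading term is divisible by another's, tail-reduce, and make monic.
Reduced Gröbner basis: {x_1 + 3/2x_2^2 - 1/2x_2 - 12, x_2^3 - 7/3x_2^2 - 8x_2 + 18}.

The lex basis is triangular: the last element involves only x_2. Solving x_2^3 - 7/3x_2^2 - 8x_2 + 18 = 0 gives x_2 ∈ {3, -1/3 + sqrt(55)/3, -sqrt(55)/3 - 1/3}; substituting each value into the earlier elements determines the remaining variables.
  x_2 = 3: the earlier basis element becomes x_1 = 0, giving x_1 = 0 — point (0, 3).
  x_2 = -1/3 + sqrt(55)/3: the earlier basis element becomes x_1 - sqrt(55)/2 - 5/2 = 0, giving x_1 = 5/2 + sqrt(55)/2 — point (5/2 + sqrt(55)/2, -1/3 + sqrt(55)/3).
  x_2 = -sqrt(55)/3 - 1/3: the earlier basis element becomes x_1 - 5/2 + sqrt(55)/2 = 0, giving x_1 = 5/2 - sqrt(55)/2 — point (5/2 - sqrt(55)/2, -sqrt(55)/3 - 1/3).

{(0, 3), (5/2 + sqrt(55)/2, -1/3 + sqrt(55)/3), (5/2 - sqrt(55)/2, -sqrt(55)/3 - 1/3)}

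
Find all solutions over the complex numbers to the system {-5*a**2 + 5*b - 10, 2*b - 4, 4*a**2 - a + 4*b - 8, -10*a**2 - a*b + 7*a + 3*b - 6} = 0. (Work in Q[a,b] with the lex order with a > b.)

Compute a lex Gröbner basis by Buchberger's algorithm.
f_1 = -5*a**2 + 5*b - 10, LT = a**2.
f_2 = 2*b - 4, LT = b.
f_3 = 4*a**2 - a + 4*b - 8, LT = a**2.
f_4 = -10*a**2 - a*b + 7*a + 3*b - 6, LT = a**2.

S(f_1,f_3): lcm = a**2. S = 1/4*a - 2*b + 4.
  leading term a: no divisor's leading term divides it; move 1/4*a to the remainder.
  leading term b: subtract (-1)·f_2 from -2*b + 4 → 0
  remainder 1/4*a ≠ 0; add h_5 = 1/4*a to the basis.

The other S-polynomials (S(f_1,f_2), S(f_1,f_4), S(f_2,f_3), S(f_2,f_4), S(f_3,f_4), S(f_1,h_5), S(f_2,h_5), S(f_3,h_5), S(f_4,h_5)) all reduce to 0 modulo the current basis, so we have a Gröbner basis.
Inter-reduce: drop elements whose leading term is divisible by another's, tail-reduce, and make monic.
Reduced Gröbner basis: {a, b - 2}.

The lex basis is triangular: the last element involves only b. Solving b - 2 = 0 gives b ∈ {2}; substituting each value into the earlier elements determines the remaining variables.
  b = 2: the earlier basis element becomes a = 0, giving a = 0 — point (0, 2).
Check: every point annihilates each of the original generators.

{(0, 2)}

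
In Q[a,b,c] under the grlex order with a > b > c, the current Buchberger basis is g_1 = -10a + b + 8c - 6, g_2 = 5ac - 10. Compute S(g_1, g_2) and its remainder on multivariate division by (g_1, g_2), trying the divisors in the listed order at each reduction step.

S(g_1, g_2) = -1/10bc - 4/5c^2 + 3/5c + 2; remainder on division = -1/10bc - 4/5c^2 + 3/5c + 2.

lcm(LM(g_1), LM(g_2)) = ac.
S = (lcm/LT(g_1))·g_1 − (lcm/LT(g_2))·g_2 = -1/10bc - 4/5c^2 + 3/5c + 2.
Reduce S modulo (g_1, g_2) in that order:
  leading term bc: no divisor's leading term divides it; move -1/10bc to the remainder.
  leading term c^2: no divisor's leading term divides it; move -4/5c^2 to the remainder.
  leading term c: no divisor's leading term divides it; move 3/5c to the remainder.
  leading term 1: no divisor's leading term divides it; move 2 to the remainder.
The remainder -1/10bc - 4/5c^2 + 3/5c + 2 is nonzero, so it would be added as the next basis element.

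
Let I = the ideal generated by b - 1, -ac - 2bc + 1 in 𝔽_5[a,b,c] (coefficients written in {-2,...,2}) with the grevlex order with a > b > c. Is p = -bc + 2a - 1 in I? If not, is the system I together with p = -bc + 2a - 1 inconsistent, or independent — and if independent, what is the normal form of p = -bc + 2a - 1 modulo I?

-bc + 2a - 1 is independent of I; its normal form modulo I is 2a - c - 1.

First compute the reduced Gröbner basis of I by Buchberger's algorithm.
f_1 = b - 1, LT = b.
f_2 = -ac - 2bc + 1, LT = ac.

The S-polynomials (S(f_1,f_2)) all reduce to 0 modulo the current basis, so we have a Gröbner basis.
Inter-reduce: drop elements whose leading term is divisible by another's, tail-reduce, and make monic.
Reduced Gröbner basis: {ac + 2c - 1, b - 1}.
Label its elements g_1 = ac + 2c - 1, g_2 = b - 1.

Reduce p = -bc + 2a - 1 modulo G:
  leading term bc: subtract (-c)·g_2 from -bc + 2a - 1 → 2a - c - 1
  leading term a: no divisor's leading term divides it; move 2a to the remainder.
  leading term c: no divisor's leading term divides it; move -c to the remainder.
  leading term 1: no divisor's leading term divides it; move -1 to the remainder.
  normal form = 2a - c - 1.
The normal form is nonzero, so p ∉ I. Since p minus its normal form lies in I, I + (p) = I + (r) where r = 2a - c - 1; decide whether this ideal is the whole ring.
Run Buchberger on G together with r (pairs among the g_i already reduce to 0 since G is a Gröbner basis):
g_1 = ac + 2c - 1, LT = ac.
g_2 = b - 1, LT = b.
r = 2a - c - 1, LT = a.

S(g_1,r): lcm = ac. S = -2c² - 1.
  leading term c²: no divisor's leading term divides it; move -2c² to the remainder.
  leading term 1: no divisor's leading term divides it; move -1 to the remainder.
  remainder -2c² - 1 ≠ 0; add m_4 = -2c² - 1 to the basis.

The other S-polynomials (S(g_1,g_2), S(g_2,r), S(g_1,m_4), S(g_2,m_4), S(r,m_4)) all reduce to 0 modulo the current basis, so we have a Gröbner basis.
Inter-reduce: drop elements whose leading term is divisible by another's, tail-reduce, and make monic.
Reduced Gröbner basis: {c² - 2, a + 2c + 2, b - 1}.
The reduced Gröbner basis of I + (p) is {c² - 2, a + 2c + 2, b - 1} ≠ {1}, a proper ideal, so the enlarged system stays consistent: p is independent of I, with normal form 2a - c - 1.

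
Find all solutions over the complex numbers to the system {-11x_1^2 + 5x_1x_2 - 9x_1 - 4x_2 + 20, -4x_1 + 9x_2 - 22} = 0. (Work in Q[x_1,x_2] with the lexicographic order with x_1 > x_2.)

Compute a lex Gröbner basis by Buchberger's algorithm.
f_1 = -11x_1^2 + 5x_1x_2 - 9x_1 - 4x_2 + 20, LT = x_1^2.
f_2 = -4x_1 + 9x_2 - 22, LT = x_1.

S(f_1,f_2): lcm = x_1^2. S = 79/44x_1x_2 - 103/22x_1 + 4/11x_2 - 20/11.
  leading term x_1x_2: subtract (-79/176x_2)·f_2 from 79/44x_1x_2 - 103/22x_1 + 4/11x_2 - 20/11 → -103/22x_1 + 711/176x_2^2 - 837/88x_2 - 20/11
  leading term x_1: subtract (103/88)·f_2 from -103/22x_1 + 711/176x_2^2 - 837/88x_2 - 20/11 → 711/176x_2^2 - 441/22x_2 + 1053/44
  leading term x_2^2: no divisor's leading term divides it; move 711/176x_2^2 to the remainder.
  leading term x_2: no divisor's leading term divides it; move -441/22x_2 to the remainder.
  leading term 1: no divisor's leading term divides it; move 1053/44 to the remainder.
  remainder 711/176x_2^2 - 441/22x_2 + 1053/44 ≠ 0; add h_3 = 711/176x_2^2 - 441/22x_2 + 1053/44 to the basis.

The other S-polynomials (S(f_1,h_3), S(f_2,h_3)) all reduce to 0 modulo the current basis, so we have a Gröbner basis.
Inter-reduce: drop elements whose leading term is divisible by another's, tail-reduce, and make monic.
Reduced Gröbner basis: {x_1 - 9/4x_2 + 11/2, x_2^2 - 392/79x_2 + 468/79}.

Elimination: the polynomial x_2^2 - 392/79x_2 + 468/79 lies in the elimination ideal for x_2, so x_2 ∈ {2, 234/79}. For each such x_2, the remaining basis elements (now univariate) give the rest of the solution.
  x_2 = 2: the earlier basis element becomes x_1 + 1 = 0, giving x_1 = -1 — point (-1, 2).
  x_2 = 234/79: the earlier basis element becomes x_1 - 92/79 = 0, giving x_1 = 92/79 — point (92/79, 234/79).

{(-1, 2), (92/79, 234/79)}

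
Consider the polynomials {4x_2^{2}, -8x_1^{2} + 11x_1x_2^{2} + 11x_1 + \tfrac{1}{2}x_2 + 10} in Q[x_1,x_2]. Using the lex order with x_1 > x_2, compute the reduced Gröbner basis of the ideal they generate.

f_1 = 4x_2^{2}, LT = x_2^{2}.
f_2 = -8x_1^{2} + 11x_1x_2^{2} + 11x_1 + \tfrac{1}{2}x_2 + 10, LT = x_1^{2}.

The S-polynomials (S(f_1,f_2)) all reduce to 0 modulo the current basis, so we have a Gröbner basis.

G = {x_1^{2} - \tfrac{11}{8}x_1 - \tfrac{1}{16}x_2 - \tfrac{5}{4}, x_2^{2}}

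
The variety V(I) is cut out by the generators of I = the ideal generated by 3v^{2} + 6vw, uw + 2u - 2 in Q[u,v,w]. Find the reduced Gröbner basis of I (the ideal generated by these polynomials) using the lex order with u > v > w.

G = {uw + 2u - 2, v^{2} + 2vw}

f_1 = 3v^{2} + 6vw, LT = v^{2}.
f_2 = uw + 2u - 2, LT = uw.

The S-polynomials (S(f_1,f_2)) all reduce to 0 modulo the current basis, so we have a Gröbner basis.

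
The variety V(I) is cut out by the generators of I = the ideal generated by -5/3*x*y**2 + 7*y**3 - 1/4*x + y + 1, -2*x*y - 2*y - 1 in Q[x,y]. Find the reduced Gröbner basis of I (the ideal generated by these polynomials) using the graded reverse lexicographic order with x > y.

G = {y**3 + 5/21*y**2 - 1/28*x + 11/42*y + 1/7, x**2 + 14*y**2 - 3*x + 10/3*y - 1/3, x*y + y + 1/2}

The reduced Gröbner basis is the canonical form of the ideal for this ordering.

f_1 = -5/3*x*y**2 + 7*y**3 - 1/4*x + y + 1, LT = x*y**2.
f_2 = -2*x*y - 2*y - 1, LT = x*y.

S(f_1,f_2): lcm = x*y**2. S = -21/5*y**3 - y**2 + 3/20*x - 11/10*y - 3/5.
  leading term y**3: no divisor's leading term divides it; move -21/5*y**3 to the remainder.
  leading term y**2: no divisor's leading term divides it; move -y**2 to the remainder.
  leading term x: no divisor's leading term divides it; move 3/20*x to the remainder.
  leading term y: no divisor's leading term divides it; move -11/10*y to the remainder.
  leading term 1: no divisor's leading term divides it; move -3/5 to the remainder.
  remainder -21/5*y**3 - y**2 + 3/20*x - 11/10*y - 3/5 ≠ 0; add g_3 = -21/5*y**3 - y**2 + 3/20*x - 11/10*y - 3/5 to the basis.

S(f_1,g_3): lcm = x*y**3. S = -21/5*y**4 - 5/21*x*y**2 + 1/28*x**2 - 47/420*x*y - 3/5*y**2 - 1/7*x - 3/5*y.
  leading term y**4: subtract (y)·g_3 from -21/5*y**4 - 5/21*x*y**2 + 1/28*x**2 - 47/420*x*y - 3/5*y**2 - 1/7*x - 3/5*y → -5/21*x*y**2 + y**3 + 1/28*x**2 - 11/42*x*y + 1/2*y**2 - 1/7*x
  leading term x*y**2: subtract (1/7)·f_1 from -5/21*x*y**2 + y**3 + 1/28*x**2 - 11/42*x*y + 1/2*y**2 - 1/7*x → 1/28*x**2 - 11/42*x*y + 1/2*y**2 - 3/28*x - 1/7*y - 1/7
  leading term x**2: no divisor's leading term divides it; move 1/28*x**2 to the remainder.
  leading term x*y: subtract (11/84)·f_2 from -11/42*x*y + 1/2*y**2 - 3/28*x - 1/7*y - 1/7 → 1/2*y**2 - 3/28*x + 5/42*y - 1/84
  leading term y**2: no divisor's leading term divides it; move 1/2*y**2 to the remainder.
  leading term x: no divisor's leading term divides it; move -3/28*x to the remainder.
  leading term y: no divisor's leading term divides it; move 5/42*y to the remainder.
  leading term 1: no divisor's leading term divides it; move -1/84 to the remainder.
  remainder 1/28*x**2 + 1/2*y**2 - 3/28*x + 5/42*y - 1/84 ≠ 0; add g_4 = 1/28*x**2 + 1/2*y**2 - 3/28*x + 5/42*y - 1/84 to the basis.

S(f_2,g_3): lcm = x*y**3. S = -5/21*x*y**2 + y**3 + 1/28*x**2 - 11/42*x*y + 1/2*y**2 - 1/7*x.
  leading term x*y**2: subtract (1/7)·f_1 from -5/21*x*y**2 + y**3 + 1/28*x**2 - 11/42*x*y + 1/2*y**2 - 1/7*x → 1/28*x**2 - 11/42*x*y + 1/2*y**2 - 3/28*x - 1/7*y - 1/7
  leading term x**2: subtract (1)·g_4 from 1/28*x**2 - 11/42*x*y + 1/2*y**2 - 3/28*x - 1/7*y - 1/7 → -11/42*x*y - 11/42*y - 11/84
  leading term x*y: subtract (11/84)·f_2 from -11/42*x*y - 11/42*y - 11/84 → 0
  remainder 0.

S(f_1,g_4): lcm = x**2*y**2. S = -21/5*x*y**3 - 14*y**4 + 3*x*y**2 - 10/3*y**3 + 3/20*x**2 - 3/5*x*y + 1/3*y**2 - 3/5*x.
  leading term x*y**3: subtract (63/25*y)·f_1 from -21/5*x*y**3 - 14*y**4 + 3*x*y**2 - 10/3*y**3 + 3/20*x**2 - 3/5*x*y + 1/3*y**2 - 3/5*x → -791/25*y**4 + 3*x*y**2 - 10/3*y**3 + 3/20*x**2 + 3/100*x*y - 164/75*y**2 - 3/5*x - 63/25*y
  leading term y**4: subtract (113/15*y)·g_3 from -791/25*y**4 + 3*x*y**2 - 10/3*y**3 + 3/20*x**2 + 3/100*x*y - 164/75*y**2 - 3/5*x - 63/25*y → 3*x*y**2 + 21/5*y**3 + 3/20*x**2 - 11/10*x*y + 61/10*y**2 - 3/5*x + 2*y
  leading term x*y**2: subtract (-9/5)·f_1 from 3*x*y**2 + 21/5*y**3 + 3/20*x**2 - 11/10*x*y + 61/10*y**2 - 3/5*x + 2*y → 84/5*y**3 + 3/20*x**2 - 11/10*x*y + 61/10*y**2 - 21/20*x + 19/5*y + 9/5
  leading term y**3: subtract (-4)·g_3 from 84/5*y**3 + 3/20*x**2 - 11/10*x*y + 61/10*y**2 - 21/20*x + 19/5*y + 9/5 → 3/20*x**2 - 11/10*x*y + 21/10*y**2 - 9/20*x - 3/5*y - 3/5
  leading term x**2: subtract (21/5)·g_4 from 3/20*x**2 - 11/10*x*y + 21/10*y**2 - 9/20*x - 3/5*y - 3/5 → -11/10*x*y - 11/10*y - 11/20
  leading term x*y: subtract (11/20)·f_2 from -11/10*x*y - 11/10*y - 11/20 → 0
  remainder 0.

S(f_2,g_4): lcm = x**2*y. S = -14*y**3 + 4*x*y - 10/3*y**2 + 1/2*x + 1/3*y.
  leading term y**3: subtract (10/3)·g_3 from -14*y**3 + 4*x*y - 10/3*y**2 + 1/2*x + 1/3*y → 4*x*y + 4*y + 2
  leading term x*y: subtract (-2)·f_2 from 4*x*y + 4*y + 2 → 0
  remainder 0.

S(g_3,g_4): leading monomials are coprime, so the S-polynomial reduces to 0 (Buchberger's first criterion).
Every S-polynomial of the final basis reduces to 0, so we have a Gröbner basis.
Inter-reduce: drop elements whose leading term is divisible by another's, tail-reduce, and make monic.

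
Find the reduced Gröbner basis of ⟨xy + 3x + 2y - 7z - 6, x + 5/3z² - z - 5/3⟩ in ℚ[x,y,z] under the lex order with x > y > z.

G = {x + 5/3z² - z - 5/3, yz² - ⅗yz - 11/5y + 3z² + 12/5z + ⅗}

f_1 = xy + 3x + 2y - 7z - 6, LT = xy.
f_2 = x + 5/3z² - z - 5/3, LT = x.

S(f_1,f_2): lcm = xy. S = 3x - 5/3yz² + yz + 11/3y - 7z - 6.
  leading term x: subtract (3)·f_2 from 3x - 5/3yz² + yz + 11/3y - 7z - 6 → -5/3yz² + yz + 11/3y - 5z² - 4z - 1
  leading term yz²: no divisor's leading term divides it; move -5/3yz² to the remainder.
  leading term yz: no divisor's leading term divides it; move yz to the remainder.
  leading term y: no divisor's leading term divides it; move 11/3y to the remainder.
  leading term z²: no divisor's leading term divides it; move -5z² to the remainder.
  leading term z: no divisor's leading term divides it; move -4z to the remainder.
  leading term 1: no divisor's leading term divides it; move -1 to the remainder.
  remainder -5/3yz² + yz + 11/3y - 5z² - 4z - 1 ≠ 0; add g_3 = -5/3yz² + yz + 11/3y - 5z² - 4z - 1 to the basis.

The other S-polynomials (S(f_1,g_3), S(f_2,g_3)) all reduce to 0 modulo the current basis, so we have a Gröbner basis.
Inter-reduce: drop elements whose leading term is divisible by another's, tail-reduce, and make monic.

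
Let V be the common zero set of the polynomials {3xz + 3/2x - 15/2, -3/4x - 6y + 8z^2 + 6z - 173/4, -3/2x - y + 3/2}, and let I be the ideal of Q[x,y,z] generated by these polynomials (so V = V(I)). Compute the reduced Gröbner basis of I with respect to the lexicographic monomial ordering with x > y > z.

G = {x + 32/33z^2 + 8/11z - 19/3, y - 16/11z^2 - 12/11z + 8, z^3 + 5/4z^2 - 197/32z - 11/16}

f_1 = 3xz + 3/2x - 15/2, LT = xz.
f_2 = -3/4x - 6y + 8z^2 + 6z - 173/4, LT = x.
f_3 = -3/2x - y + 3/2, LT = x.

S(f_1,f_2): lcm = xz. S = 1/2x - 8yz + 32/3z^3 + 8z^2 - 173/3z - 5/2.
  leading term x: subtract (-2/3)·f_2 from 1/2x - 8yz + 32/3z^3 + 8z^2 - 173/3z - 5/2 → -8yz - 4y + 32/3z^3 + 40/3z^2 - 161/3z - 94/3
  leading term yz: no divisor's leading term divides it; move -8yz to the remainder.
  leading term y: no divisor's leading term divides it; move -4y to the remainder.
  leading term z^3: no divisor's leading term divides it; move 32/3z^3 to the remainder.
  leading term z^2: no divisor's leading term divides it; move 40/3z^2 to the remainder.
  leading term z: no divisor's leading term divides it; move -161/3z to the remainder.
  leading term 1: no divisor's leading term divides it; move -94/3 to the remainder.
  remainder -8yz - 4y + 32/3z^3 + 40/3z^2 - 161/3z - 94/3 ≠ 0; add g_4 = -8yz - 4y + 32/3z^3 + 40/3z^2 - 161/3z - 94/3 to the basis.

S(f_1,f_3): lcm = xz. S = 1/2x - 2/3yz + z - 5/2.
  leading term x: subtract (-2/3)·f_2 from 1/2x - 2/3yz + z - 5/2 → -2/3yz - 4y + 16/3z^2 + 5z - 94/3
  leading term yz: subtract (1/12)·g_4 from -2/3yz - 4y + 16/3z^2 + 5z - 94/3 → -11/3y - 8/9z^3 + 38/9z^2 + 341/36z - 517/18
  leading term y: no divisor's leading term divides it; move -11/3y to the remainder.
  leading term z^3: no divisor's leading term divides it; move -8/9z^3 to the remainder.
  leading term z^2: no divisor's leading term divides it; move 38/9z^2 to the remainder.
  leading term z: no divisor's leading term divides it; move 341/36z to the remainder.
  leading term 1: no divisor's leading term divides it; move -517/18 to the remainder.
  remainder -11/3y - 8/9z^3 + 38/9z^2 + 341/36z - 517/18 ≠ 0; add g_5 = -11/3y - 8/9z^3 + 38/9z^2 + 341/36z - 517/18 to the basis.

S(f_2,f_3): lcm = x. S = 22/3y - 32/3z^2 - 8z + 176/3.
  leading term y: subtract (-2)·g_5 from 22/3y - 32/3z^2 - 8z + 176/3 → -16/9z^3 - 20/9z^2 + 197/18z + 11/9
  leading term z^3: no divisor's leading term divides it; move -16/9z^3 to the remainder.
  leading term z^2: no divisor's leading term divides it; move -20/9z^2 to the remainder.
  leading term z: no divisor's leading term divides it; move 197/18z to the remainder.
  leading term 1: no divisor's leading term divides it; move 11/9 to the remainder.
  remainder -16/9z^3 - 20/9z^2 + 197/18z + 11/9 ≠ 0; add g_6 = -16/9z^3 - 20/9z^2 + 197/18z + 11/9 to the basis.

The other S-polynomials (S(f_1,g_4), S(f_2,g_4), S(f_3,g_4), S(f_1,g_5), S(f_2,g_5), S(f_3,g_5), S(g_4,g_5), S(f_1,g_6), S(f_2,g_6), S(f_3,g_6), S(g_4,g_6), S(g_5,g_6)) all reduce to 0 modulo the current basis, so we have a Gröbner basis.
Inter-reduce: drop elements whose leading term is divisible by another's, tail-reduce, and make monic.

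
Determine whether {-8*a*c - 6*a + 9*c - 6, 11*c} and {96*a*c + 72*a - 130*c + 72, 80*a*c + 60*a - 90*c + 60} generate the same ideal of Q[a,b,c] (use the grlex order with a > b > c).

Yes, the ideals are equal.

Since reduced Gröbner bases are canonical representatives of ideals under a given ordering, it suffices to compute and compare them.
Buchberger on the first generating set:
f_1 = -8*a*c - 6*a + 9*c - 6, LT = a*c.
f_2 = 11*c, LT = c.

S(f_1,f_2): lcm = a*c. S = 3/4*a - 9/8*c + 3/4.
  leading term a: no divisor's leading term divides it; move 3/4*a to the remainder.
  leading term c: subtract (-9/88)·f_2 from -9/8*c + 3/4 → 3/4
  leading term 1: no divisor's leading term divides it; move 3/4 to the remainder.
  remainder 3/4*a + 3/4 ≠ 0; add g_3 = 3/4*a + 3/4 to the basis.

The other S-polynomials (S(f_1,g_3), S(f_2,g_3)) all reduce to 0 modulo the current basis, so we have a Gröbner basis.
Inter-reduce: drop elements whose leading term is divisible by another's, tail-reduce, and make monic.
Reduced Gröbner basis: {a + 1, c}.

Buchberger on the second generating set:
h_1 = 96*a*c + 72*a - 130*c + 72, LT = a*c.
h_2 = 80*a*c + 60*a - 90*c + 60, LT = a*c.

S(h_1,h_2): lcm = a*c. S = -11/48*c.
  leading term c: no divisor's leading term divides it; move -11/48*c to the remainder.
  remainder -11/48*c ≠ 0; add k_3 = -11/48*c to the basis.

S(h_1,k_3): lcm = a*c. S = 3/4*a - 65/48*c + 3/4.
  leading term a: no divisor's leading term divides it; move 3/4*a to the remainder.
  leading term c: subtract (65/11)·k_3 from -65/48*c + 3/4 → 3/4
  leading term 1: no divisor's leading term divides it; move 3/4 to the remainder.
  remainder 3/4*a + 3/4 ≠ 0; add k_4 = 3/4*a + 3/4 to the basis.

The other S-polynomials (S(h_2,k_3), S(h_1,k_4), S(h_2,k_4), S(k_3,k_4)) all reduce to 0 modulo the current basis, so we have a Gröbner basis.
Inter-reduce: drop elements whose leading term is divisible by another's, tail-reduce, and make monic.
Reduced Gröbner basis: {a + 1, c}.

Same reduced basis, so the two generating sets span the same ideal.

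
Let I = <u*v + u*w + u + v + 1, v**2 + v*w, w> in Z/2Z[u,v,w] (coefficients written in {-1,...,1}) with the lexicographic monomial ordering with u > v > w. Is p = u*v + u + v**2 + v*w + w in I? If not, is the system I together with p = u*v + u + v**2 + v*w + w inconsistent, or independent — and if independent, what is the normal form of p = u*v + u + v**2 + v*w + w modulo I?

First compute the reduced Gröbner basis of I by Buchberger's algorithm.
f_1 = u*v + u*w + u + v + 1, LT = u*v.
f_2 = v**2 + v*w, LT = v**2.
f_3 = w, LT = w.

S(f_1,f_2): lcm = u*v**2. S = u*v + v**2 + v.
  leading term u*v: subtract (1)·f_1 from u*v + v**2 + v → u*w + u + v**2 + 1
  leading term u*w: subtract (u)·f_3 from u*w + u + v**2 + 1 → u + v**2 + 1
  leading term u: no divisor's leading term divides it; move u to the remainder.
  leading term v**2: subtract (1)·f_2 from v**2 + 1 → v*w + 1
  leading term v*w: subtract (v)·f_3 from v*w + 1 → 1
  leading term 1: no divisor's leading term divides it; move 1 to the remainder.
  remainder u + 1 ≠ 0; add h_4 = u + 1 to the basis.

The other S-polynomials (S(f_1,f_3), S(f_2,f_3), S(f_1,h_4), S(f_2,h_4), S(f_3,h_4)) all reduce to 0 modulo the current basis, so we have a Gröbner basis.
Inter-reduce: drop elements whose leading term is divisible by another's, tail-reduce, and make monic.
Reduced Gröbner basis: {u + 1, v**2, w}.
Label its elements g_1 = u + 1, g_2 = v**2, g_3 = w.

Reduce p = u*v + u + v**2 + v*w + w modulo G:
  leading term u*v: subtract (v)·g_1 from u*v + u + v**2 + v*w + w → u + v**2 + v*w + v + w
  leading term u: subtract (1)·g_1 from u + v**2 + v*w + v + w → v**2 + v*w + v + w + 1
  leading term v**2: subtract (1)·g_2 from v**2 + v*w + v + w + 1 → v*w + v + w + 1
  leading term v*w: subtract (v)·g_3 from v*w + v + w + 1 → v + w + 1
  leading term v: no divisor's leading term divides it; move v to the remainder.
  leading term w: subtract (1)·g_3 from w + 1 → 1
  leading term 1: no divisor's leading term divides it; move 1 to the remainder.
  normal form = v + 1.
The normal form is nonzero, so p ∉ I. Since p minus its normal form lies in I, I + (p) = I + (r) where r = v + 1; decide whether this ideal is the whole ring.
Run Buchberger on G together with r (pairs among the g_i already reduce to 0 since G is a Gröbner basis):
g_1 = u + 1, LT = u.
g_2 = v**2, LT = v**2.
g_3 = w, LT = w.
r = v + 1, LT = v.

S(g_2,r): lcm = v**2. S = v.
  leading term v: subtract (1)·r from v → 1
  leading term 1: no divisor's leading term divides it; move 1 to the remainder.
  remainder 1 ≠ 0; add m_5 = 1 to the basis.

The other S-polynomials (S(g_1,g_2), S(g_1,g_3), S(g_1,r), S(g_2,g_3), S(g_3,r), S(g_1,m_5), S(g_2,m_5), S(g_3,m_5), S(r,m_5)) all reduce to 0 modulo the current basis, so we have a Gröbner basis.
Inter-reduce: drop elements whose leading term is divisible by another's, tail-reduce, and make monic.
Reduced Gröbner basis: {1}.
The reduced Gröbner basis of I + (p) is {1}: the ideal is the whole ring, so the enlarged system has no common solution — adjoining p is inconsistent.

Adjoining u*v + u + v**2 + v*w + w makes the ideal the whole ring: the system is inconsistent.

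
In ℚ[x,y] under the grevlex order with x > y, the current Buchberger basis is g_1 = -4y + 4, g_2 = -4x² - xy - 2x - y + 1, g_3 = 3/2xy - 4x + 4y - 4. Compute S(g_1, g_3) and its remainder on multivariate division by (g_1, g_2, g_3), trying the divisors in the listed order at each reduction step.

S(g_1, g_3) = 5/3x - 8/3y + 8/3; remainder on division = 5/3x.

lcm(LM(g_1), LM(g_3)) = xy.
S = (lcm/LT(g_1))·g_1 − (lcm/LT(g_3))·g_3 = 5/3x - 8/3y + 8/3.
Reduce S modulo (g_1, g_2, g_3) in that order:
  leading term x: no divisor's leading term divides it; move 5/3x to the remainder.
  leading term y: subtract (⅔)·g_1 from -8/3y + 8/3 → 0
The remainder 5/3x is nonzero, so it would be added as the next basis element.
An S-polynomial is built so that the two leading terms cancel; whether anything survives reduction is exactly the Gröbner-basis criterion.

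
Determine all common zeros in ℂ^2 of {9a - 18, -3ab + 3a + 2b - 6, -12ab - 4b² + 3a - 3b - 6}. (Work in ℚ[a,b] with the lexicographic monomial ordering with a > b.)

Compute a lex Gröbner basis by Buchberger's algorithm.
f_1 = 9a - 18, LT = a.
f_2 = -3ab + 3a + 2b - 6, LT = ab.
f_3 = -12ab + 3a - 4b² - 3b - 6, LT = ab.

S(f_1,f_2): lcm = ab. S = a - 4/3b - 2.
  reduce S modulo (f_1, f_2, f_3):
  remainder -4/3b ≠ 0; add h_4 = -4/3b to the basis.

The other S-polynomials (S(f_1,f_3), S(f_2,f_3), S(f_1,h_4), S(f_2,h_4), S(f_3,h_4)) all reduce to 0 modulo the current basis, so we have a Gröbner basis.
Inter-reduce: drop elements whose leading term is divisible by another's, tail-reduce, and make monic.
Reduced Gröbner basis: {a - 2, b}.

A lex Gröbner basis eliminates variables successively. Here b depends only on b, with roots {0}; lifting each root through the earlier basis elements recovers the full solutions.
  b = 0: the earlier basis element becomes a - 2 = 0, giving a = 2 — point (2, 0).

{(2, 0)}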